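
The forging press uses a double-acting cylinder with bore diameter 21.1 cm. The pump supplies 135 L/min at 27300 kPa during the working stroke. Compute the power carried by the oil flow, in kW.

Hydraulic power = P × Q

W ≈ 61.4 kW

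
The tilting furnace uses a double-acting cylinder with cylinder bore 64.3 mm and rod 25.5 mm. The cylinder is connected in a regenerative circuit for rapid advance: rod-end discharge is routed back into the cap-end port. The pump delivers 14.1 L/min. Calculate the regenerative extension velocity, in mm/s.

v ≈ 460 mm/s

In regeneration the rod-end outflow joins the pump flow into the cap end, so the net volume the pump must supply per unit advance equals the rod cross-section area.
Rod cross-section A_rod = π/4 × (25.5 mm)² = 510.7 mm^2
v = Q_pump / A_rod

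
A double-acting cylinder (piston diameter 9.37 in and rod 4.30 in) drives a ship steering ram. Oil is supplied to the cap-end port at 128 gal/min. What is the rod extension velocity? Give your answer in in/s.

v ≈ 7.15 in/s

Cap-side area A_cap = π/4 × (9.37 in)² = 68.96 in^2
v = Q / A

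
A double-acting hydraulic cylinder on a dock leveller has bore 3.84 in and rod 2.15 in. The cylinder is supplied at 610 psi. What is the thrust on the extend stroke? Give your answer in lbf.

Cap-side area A_cap = π/4 × (3.84 in)² = 11.58 in^2
F = P × A_cap = 610 psi × A_cap

F ≈ 7060 lbf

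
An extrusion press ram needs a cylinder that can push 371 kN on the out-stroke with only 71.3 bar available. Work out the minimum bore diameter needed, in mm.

Extension force acts on the full piston face: F = P × (π/4)D².
D = √(4F / (πP)) = √(4 × 371 kN / (π × 71.3 bar))

D ≈ 257 mm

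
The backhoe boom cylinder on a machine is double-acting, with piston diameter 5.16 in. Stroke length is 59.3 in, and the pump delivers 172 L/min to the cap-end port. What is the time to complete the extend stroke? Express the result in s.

t ≈ 7.09 s

Cap-side area A_cap = π/4 × (5.16 in)² = 20.91 in^2
Swept volume V = A × L; t = V / Q = A·L / Q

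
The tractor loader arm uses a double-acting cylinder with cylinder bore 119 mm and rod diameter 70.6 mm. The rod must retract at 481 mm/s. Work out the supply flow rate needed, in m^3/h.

Rod-side annular area A_ann = π/4 × (119² − 70.6²) = 7207 mm^2
Q = A × v

Q ≈ 12.5 m^3/h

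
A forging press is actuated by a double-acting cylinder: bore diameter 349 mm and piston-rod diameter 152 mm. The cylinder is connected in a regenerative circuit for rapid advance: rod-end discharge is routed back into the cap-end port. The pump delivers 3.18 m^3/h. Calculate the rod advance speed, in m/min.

In regeneration the rod-end outflow joins the pump flow into the cap end, so the net volume the pump must supply per unit advance equals the rod cross-section area.
Rod cross-section A_rod = π/4 × (152 mm)² = 18150 mm^2
v = Q_pump / A_rod

v ≈ 2.92 m/min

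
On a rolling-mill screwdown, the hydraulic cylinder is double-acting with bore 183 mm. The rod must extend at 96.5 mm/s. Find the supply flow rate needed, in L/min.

Q ≈ 152 L/min

Cap-side area A_cap = π/4 × (183 mm)² = 26300 mm^2
Q = A × v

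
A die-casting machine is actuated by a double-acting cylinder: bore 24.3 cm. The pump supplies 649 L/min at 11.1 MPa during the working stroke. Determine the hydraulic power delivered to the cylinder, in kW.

Hydraulic power = P × Q

W ≈ 120 kW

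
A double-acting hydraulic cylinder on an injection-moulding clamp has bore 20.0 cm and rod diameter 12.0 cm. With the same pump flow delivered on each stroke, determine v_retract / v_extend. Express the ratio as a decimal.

Cap-side area A_cap = π/4 × (20.0 cm)² = 314.2 cm^2
Rod-side annular area A_ann = π/4 × (20.0² − 12.0²) = 201.1 cm^2
For equal Q, v ∝ 1/A, so v_ret/v_ext = A_cap/A_ann.

v_ret/v_ext ≈ 1.56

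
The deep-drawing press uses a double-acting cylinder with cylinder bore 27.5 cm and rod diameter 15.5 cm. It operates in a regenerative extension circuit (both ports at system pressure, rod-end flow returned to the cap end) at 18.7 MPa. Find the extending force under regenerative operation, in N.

With equal pressure on both faces, forces on the annular region cancel; the net push is pressure × rod cross-section.
Rod cross-section A_rod = π/4 × (15.5 cm)² = 188.7 cm^2
F = P × A_rod

F ≈ 3.53e5 N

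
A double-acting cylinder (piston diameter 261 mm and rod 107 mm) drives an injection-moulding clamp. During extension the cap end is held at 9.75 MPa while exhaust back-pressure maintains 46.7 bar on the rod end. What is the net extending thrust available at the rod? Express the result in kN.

F ≈ 314 kN

Cap-side area A_cap = π/4 × (261 mm)² = 53500 mm^2
Rod-side annular area A_ann = π/4 × (261² − 107²) = 44510 mm^2
Net thrust = P_cap·A_cap − P_rod·A_ann = 521.6 kN − 207.9 kN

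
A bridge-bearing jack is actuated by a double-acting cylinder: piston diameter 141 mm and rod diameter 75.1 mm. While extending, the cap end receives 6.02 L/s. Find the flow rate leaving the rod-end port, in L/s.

Q_out ≈ 4.31 L/s

Cap-side area A_cap = π/4 × (141 mm)² = 15610 mm^2
Rod-side annular area A_ann = π/4 × (141² − 75.1²) = 11180 mm^2
Piston speed v = Q_in/A_cap; rod-end outflow Q_out = v × A_ann = Q_in × A_ann/A_cap.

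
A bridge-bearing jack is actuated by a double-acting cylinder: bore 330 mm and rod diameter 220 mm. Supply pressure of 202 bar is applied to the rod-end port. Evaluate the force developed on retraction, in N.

Rod-side annular area A_ann = π/4 × (330² − 220²) = 47520 mm^2
On retraction the pressure acts on the annular area (bore minus rod).
F = P × A_ann

F ≈ 9.60e5 N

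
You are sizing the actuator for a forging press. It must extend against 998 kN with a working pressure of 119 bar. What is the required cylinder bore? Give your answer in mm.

D ≈ 327 mm

Extension force acts on the full piston face: F = P × (π/4)D².
D = √(4F / (πP)) = √(4 × 998 kN / (π × 119 bar))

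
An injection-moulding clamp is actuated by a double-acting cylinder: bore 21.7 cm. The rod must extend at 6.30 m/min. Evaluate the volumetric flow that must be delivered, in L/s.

Q ≈ 3.88 L/s

Cap-side area A_cap = π/4 × (21.7 cm)² = 369.8 cm^2
Q = A × v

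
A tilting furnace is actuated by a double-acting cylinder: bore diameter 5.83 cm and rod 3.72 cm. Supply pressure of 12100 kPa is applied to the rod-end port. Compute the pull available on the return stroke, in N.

Rod-side annular area A_ann = π/4 × (5.83² − 3.72²) = 15.83 cm^2
On retraction the pressure acts on the annular area (bore minus rod).
F = P × A_ann

F ≈ 19100 N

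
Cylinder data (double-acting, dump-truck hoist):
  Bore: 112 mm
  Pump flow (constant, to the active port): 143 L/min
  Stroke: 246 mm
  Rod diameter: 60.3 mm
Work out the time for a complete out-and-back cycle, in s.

Cap-side area A_cap = π/4 × (112 mm)² = 9852 mm^2
Rod-side annular area A_ann = π/4 × (112² − 60.3²) = 6996 mm^2
t_ext = A_cap·L/Q = 1.017 s
t_ret = A_ann·L/Q = 0.7221 s
t_cycle = t_ext + t_ret

t ≈ 1.74 s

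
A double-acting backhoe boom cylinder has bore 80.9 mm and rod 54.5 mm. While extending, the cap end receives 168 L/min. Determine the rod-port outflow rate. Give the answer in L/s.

Cap-side area A_cap = π/4 × (80.9 mm)² = 5140 mm^2
Rod-side annular area A_ann = π/4 × (80.9² − 54.5²) = 2807 mm^2
Piston speed v = Q_in/A_cap; rod-end outflow Q_out = v × A_ann = Q_in × A_ann/A_cap.

Q_out ≈ 1.53 L/s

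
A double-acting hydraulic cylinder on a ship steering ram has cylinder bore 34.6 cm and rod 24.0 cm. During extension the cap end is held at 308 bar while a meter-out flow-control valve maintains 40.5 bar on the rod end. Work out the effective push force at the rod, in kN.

F ≈ 2700 kN

Cap-side area A_cap = π/4 × (34.6 cm)² = 940.2 cm^2
Rod-side annular area A_ann = π/4 × (34.6² − 24.0²) = 487.9 cm^2
Net thrust = P_cap·A_cap − P_rod·A_ann = 2896 kN − 197.6 kN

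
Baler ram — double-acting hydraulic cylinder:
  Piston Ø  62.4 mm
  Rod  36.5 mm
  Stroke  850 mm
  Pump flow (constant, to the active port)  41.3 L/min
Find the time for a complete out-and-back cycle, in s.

Cap-side area A_cap = π/4 × (62.4 mm)² = 3058 mm^2
Rod-side annular area A_ann = π/4 × (62.4² − 36.5²) = 2012 mm^2
t_ext = A_cap·L/Q = 3.776 s
t_ret = A_ann·L/Q = 2.484 s
t_cycle = t_ext + t_ret

t ≈ 6.26 s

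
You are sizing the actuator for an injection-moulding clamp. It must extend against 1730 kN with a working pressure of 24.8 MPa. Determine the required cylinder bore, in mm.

Extension force acts on the full piston face: F = P × (π/4)D².
D = √(4F / (πP)) = √(4 × 1730 kN / (π × 24.8 MPa))

D ≈ 298 mm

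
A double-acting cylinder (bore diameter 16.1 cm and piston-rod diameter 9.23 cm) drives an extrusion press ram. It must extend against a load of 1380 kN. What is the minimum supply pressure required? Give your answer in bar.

P ≈ 678 bar

Cap-side area A_cap = π/4 × (16.1 cm)² = 203.6 cm^2
P = F / A = 1380 kN / A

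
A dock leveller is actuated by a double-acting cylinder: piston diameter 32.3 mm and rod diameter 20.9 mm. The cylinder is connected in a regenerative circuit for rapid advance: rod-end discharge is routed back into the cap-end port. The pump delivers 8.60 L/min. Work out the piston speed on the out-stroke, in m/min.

v ≈ 25.1 m/min

In regeneration the rod-end outflow joins the pump flow into the cap end, so the net volume the pump must supply per unit advance equals the rod cross-section area.
Rod cross-section A_rod = π/4 × (20.9 mm)² = 343.1 mm^2
v = Q_pump / A_rod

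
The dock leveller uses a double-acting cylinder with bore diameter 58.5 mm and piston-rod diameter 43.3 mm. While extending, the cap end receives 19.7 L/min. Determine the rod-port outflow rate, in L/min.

Q_out ≈ 8.91 L/min

Cap-side area A_cap = π/4 × (58.5 mm)² = 2688 mm^2
Rod-side annular area A_ann = π/4 × (58.5² − 43.3²) = 1215 mm^2
Piston speed v = Q_in/A_cap; rod-end outflow Q_out = v × A_ann = Q_in × A_ann/A_cap.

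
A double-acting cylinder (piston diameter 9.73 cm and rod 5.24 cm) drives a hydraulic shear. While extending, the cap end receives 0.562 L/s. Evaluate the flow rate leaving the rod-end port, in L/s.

Q_out ≈ 0.399 L/s

Cap-side area A_cap = π/4 × (9.73 cm)² = 74.36 cm^2
Rod-side annular area A_ann = π/4 × (9.73² − 5.24²) = 52.79 cm^2
Piston speed v = Q_in/A_cap; rod-end outflow Q_out = v × A_ann = Q_in × A_ann/A_cap.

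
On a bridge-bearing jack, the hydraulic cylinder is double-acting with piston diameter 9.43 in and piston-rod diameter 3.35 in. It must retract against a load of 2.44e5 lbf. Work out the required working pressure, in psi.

P ≈ 4000 psi

Rod-side annular area A_ann = π/4 × (9.43² − 3.35²) = 61.03 in^2
Retraction: pressure acts on the annular area.
P = F / A = 2.44e5 lbf / A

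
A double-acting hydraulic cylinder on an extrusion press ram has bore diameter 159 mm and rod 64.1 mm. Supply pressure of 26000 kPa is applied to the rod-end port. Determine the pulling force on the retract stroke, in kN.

Rod-side annular area A_ann = π/4 × (159² − 64.1²) = 16630 mm^2
On retraction the pressure acts on the annular area (bore minus rod).
F = P × A_ann

F ≈ 432 kN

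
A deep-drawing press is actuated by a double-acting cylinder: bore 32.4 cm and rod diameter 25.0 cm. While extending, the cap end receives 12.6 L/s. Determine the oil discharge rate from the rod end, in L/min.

Cap-side area A_cap = π/4 × (32.4 cm)² = 824.5 cm^2
Rod-side annular area A_ann = π/4 × (32.4² − 25.0²) = 333.6 cm^2
Piston speed v = Q_in/A_cap; rod-end outflow Q_out = v × A_ann = Q_in × A_ann/A_cap.

Q_out ≈ 306 L/min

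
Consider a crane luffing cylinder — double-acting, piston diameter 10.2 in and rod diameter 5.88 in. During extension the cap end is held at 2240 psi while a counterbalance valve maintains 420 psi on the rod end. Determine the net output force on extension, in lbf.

F ≈ 1.60e5 lbf

Cap-side area A_cap = π/4 × (10.2 in)² = 81.71 in^2
Rod-side annular area A_ann = π/4 × (10.2² − 5.88²) = 54.56 in^2
Net thrust = P_cap·A_cap − P_rod·A_ann = 1.830e5 lbf − 22910 lbf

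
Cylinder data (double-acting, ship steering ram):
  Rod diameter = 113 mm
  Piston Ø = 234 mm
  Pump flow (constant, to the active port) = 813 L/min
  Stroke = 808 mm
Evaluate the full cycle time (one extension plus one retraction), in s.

Cap-side area A_cap = π/4 × (234 mm)² = 43010 mm^2
Rod-side annular area A_ann = π/4 × (234² − 113²) = 32980 mm^2
t_ext = A_cap·L/Q = 2.564 s
t_ret = A_ann·L/Q = 1.966 s
t_cycle = t_ext + t_ret

t ≈ 4.53 s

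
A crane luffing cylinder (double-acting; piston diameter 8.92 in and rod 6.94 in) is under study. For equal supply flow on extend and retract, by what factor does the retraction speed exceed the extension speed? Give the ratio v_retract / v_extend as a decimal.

Cap-side area A_cap = π/4 × (8.92 in)² = 62.49 in^2
Rod-side annular area A_ann = π/4 × (8.92² − 6.94²) = 24.66 in^2
For equal Q, v ∝ 1/A, so v_ret/v_ext = A_cap/A_ann.

v_ret/v_ext ≈ 2.53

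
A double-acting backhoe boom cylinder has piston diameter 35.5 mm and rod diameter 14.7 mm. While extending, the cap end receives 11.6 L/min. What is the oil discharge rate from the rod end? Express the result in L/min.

Cap-side area A_cap = π/4 × (35.5 mm)² = 989.8 mm^2
Rod-side annular area A_ann = π/4 × (35.5² − 14.7²) = 820.1 mm^2
Piston speed v = Q_in/A_cap; rod-end outflow Q_out = v × A_ann = Q_in × A_ann/A_cap.

Q_out ≈ 9.61 L/min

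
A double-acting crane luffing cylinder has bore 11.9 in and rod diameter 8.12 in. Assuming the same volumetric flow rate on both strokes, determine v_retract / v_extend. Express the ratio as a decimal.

v_ret/v_ext ≈ 1.87

Cap-side area A_cap = π/4 × (11.9 in)² = 111.2 in^2
Rod-side annular area A_ann = π/4 × (11.9² − 8.12²) = 59.44 in^2
For equal Q, v ∝ 1/A, so v_ret/v_ext = A_cap/A_ann.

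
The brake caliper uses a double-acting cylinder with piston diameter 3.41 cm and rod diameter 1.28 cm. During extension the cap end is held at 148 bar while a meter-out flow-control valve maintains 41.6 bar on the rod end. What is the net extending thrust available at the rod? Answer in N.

Cap-side area A_cap = π/4 × (3.41 cm)² = 9.133 cm^2
Rod-side annular area A_ann = π/4 × (3.41² − 1.28²) = 7.846 cm^2
Net thrust = P_cap·A_cap − P_rod·A_ann = 13520 N − 3264 N

F ≈ 10300 N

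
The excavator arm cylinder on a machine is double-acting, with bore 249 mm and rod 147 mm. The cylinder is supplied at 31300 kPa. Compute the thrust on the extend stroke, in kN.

F ≈ 1520 kN

Cap-side area A_cap = π/4 × (249 mm)² = 48700 mm^2
F = P × A_cap = 31300 kPa × A_cap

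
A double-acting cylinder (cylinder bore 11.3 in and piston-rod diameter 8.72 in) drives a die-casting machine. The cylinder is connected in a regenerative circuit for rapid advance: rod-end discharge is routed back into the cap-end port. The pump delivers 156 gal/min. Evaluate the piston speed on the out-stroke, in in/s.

In regeneration the rod-end outflow joins the pump flow into the cap end, so the net volume the pump must supply per unit advance equals the rod cross-section area.
Rod cross-section A_rod = π/4 × (8.72 in)² = 59.72 in^2
v = Q_pump / A_rod

v ≈ 10.1 in/s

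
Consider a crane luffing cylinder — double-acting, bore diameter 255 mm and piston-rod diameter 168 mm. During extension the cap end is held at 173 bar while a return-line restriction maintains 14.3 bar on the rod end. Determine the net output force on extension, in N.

Cap-side area A_cap = π/4 × (255 mm)² = 51070 mm^2
Rod-side annular area A_ann = π/4 × (255² − 168²) = 28900 mm^2
Net thrust = P_cap·A_cap − P_rod·A_ann = 8.835e5 N − 41330 N

F ≈ 8.42e5 N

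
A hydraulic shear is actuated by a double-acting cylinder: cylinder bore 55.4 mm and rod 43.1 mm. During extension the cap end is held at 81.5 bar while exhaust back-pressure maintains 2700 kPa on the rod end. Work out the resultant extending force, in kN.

Cap-side area A_cap = π/4 × (55.4 mm)² = 2411 mm^2
Rod-side annular area A_ann = π/4 × (55.4² − 43.1²) = 951.5 mm^2
Net thrust = P_cap·A_cap − P_rod·A_ann = 19.65 kN − 2.569 kN

F ≈ 17.1 kN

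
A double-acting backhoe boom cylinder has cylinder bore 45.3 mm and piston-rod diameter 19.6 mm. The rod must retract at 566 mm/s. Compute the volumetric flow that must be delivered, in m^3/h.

Rod-side annular area A_ann = π/4 × (45.3² − 19.6²) = 1310 mm^2
Q = A × v

Q ≈ 2.67 m^3/h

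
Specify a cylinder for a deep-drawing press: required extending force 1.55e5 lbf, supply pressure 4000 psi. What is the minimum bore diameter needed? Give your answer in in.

Extension force acts on the full piston face: F = P × (π/4)D².
D = √(4F / (πP)) = √(4 × 1.55e5 lbf / (π × 4000 psi))

D ≈ 7.02 in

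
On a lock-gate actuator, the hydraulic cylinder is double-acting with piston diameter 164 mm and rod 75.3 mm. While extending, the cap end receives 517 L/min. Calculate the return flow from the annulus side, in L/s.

Cap-side area A_cap = π/4 × (164 mm)² = 21120 mm^2
Rod-side annular area A_ann = π/4 × (164² − 75.3²) = 16670 mm^2
Piston speed v = Q_in/A_cap; rod-end outflow Q_out = v × A_ann = Q_in × A_ann/A_cap.

Q_out ≈ 6.80 L/s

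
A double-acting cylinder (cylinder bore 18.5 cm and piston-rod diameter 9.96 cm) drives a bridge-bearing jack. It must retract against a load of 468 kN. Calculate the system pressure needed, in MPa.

P ≈ 24.5 MPa

Rod-side annular area A_ann = π/4 × (18.5² − 9.96²) = 190.9 cm^2
Retraction: pressure acts on the annular area.
P = F / A = 468 kN / A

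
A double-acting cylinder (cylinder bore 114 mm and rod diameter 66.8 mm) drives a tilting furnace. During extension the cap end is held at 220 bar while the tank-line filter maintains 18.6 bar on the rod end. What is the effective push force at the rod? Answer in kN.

F ≈ 212 kN

Cap-side area A_cap = π/4 × (114 mm)² = 10210 mm^2
Rod-side annular area A_ann = π/4 × (114² − 66.8²) = 6702 mm^2
Net thrust = P_cap·A_cap − P_rod·A_ann = 224.6 kN − 12.47 kN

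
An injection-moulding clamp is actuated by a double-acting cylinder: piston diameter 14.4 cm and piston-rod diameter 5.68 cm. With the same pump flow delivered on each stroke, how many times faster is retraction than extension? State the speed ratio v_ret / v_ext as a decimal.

Cap-side area A_cap = π/4 × (14.4 cm)² = 162.9 cm^2
Rod-side annular area A_ann = π/4 × (14.4² − 5.68²) = 137.5 cm^2
For equal Q, v ∝ 1/A, so v_ret/v_ext = A_cap/A_ann.

v_ret/v_ext ≈ 1.18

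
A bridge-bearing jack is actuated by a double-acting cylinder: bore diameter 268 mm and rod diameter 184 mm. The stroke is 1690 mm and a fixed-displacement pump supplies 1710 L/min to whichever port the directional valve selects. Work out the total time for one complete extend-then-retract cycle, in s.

Cap-side area A_cap = π/4 × (268 mm)² = 56410 mm^2
Rod-side annular area A_ann = π/4 × (268² − 184²) = 29820 mm^2
t_ext = A_cap·L/Q = 3.345 s
t_ret = A_ann·L/Q = 1.768 s
t_cycle = t_ext + t_ret

t ≈ 5.11 s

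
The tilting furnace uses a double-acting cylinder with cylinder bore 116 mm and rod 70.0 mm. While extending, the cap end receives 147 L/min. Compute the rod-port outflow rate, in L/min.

Q_out ≈ 93.5 L/min

Cap-side area A_cap = π/4 × (116 mm)² = 10570 mm^2
Rod-side annular area A_ann = π/4 × (116² − 70.0²) = 6720 mm^2
Piston speed v = Q_in/A_cap; rod-end outflow Q_out = v × A_ann = Q_in × A_ann/A_cap.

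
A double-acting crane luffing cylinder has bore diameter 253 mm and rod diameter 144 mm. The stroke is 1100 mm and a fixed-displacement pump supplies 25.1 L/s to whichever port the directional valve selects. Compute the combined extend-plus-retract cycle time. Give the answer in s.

t ≈ 3.69 s

Cap-side area A_cap = π/4 × (253 mm)² = 50270 mm^2
Rod-side annular area A_ann = π/4 × (253² − 144²) = 33990 mm^2
t_ext = A_cap·L/Q = 2.203 s
t_ret = A_ann·L/Q = 1.489 s
t_cycle = t_ext + t_ret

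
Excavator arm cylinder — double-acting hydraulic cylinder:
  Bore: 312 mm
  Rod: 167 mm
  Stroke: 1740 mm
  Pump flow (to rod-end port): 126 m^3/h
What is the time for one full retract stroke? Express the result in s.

Rod-side annular area A_ann = π/4 × (312² − 167²) = 54550 mm^2
Swept volume V = A × L; t = V / Q = A·L / Q

t ≈ 2.71 s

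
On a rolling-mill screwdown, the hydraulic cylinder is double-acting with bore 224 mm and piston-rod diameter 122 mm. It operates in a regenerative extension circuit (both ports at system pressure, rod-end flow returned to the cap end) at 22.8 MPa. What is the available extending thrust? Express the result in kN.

With equal pressure on both faces, forces on the annular region cancel; the net push is pressure × rod cross-section.
Rod cross-section A_rod = π/4 × (122 mm)² = 11690 mm^2
F = P × A_rod

F ≈ 267 kN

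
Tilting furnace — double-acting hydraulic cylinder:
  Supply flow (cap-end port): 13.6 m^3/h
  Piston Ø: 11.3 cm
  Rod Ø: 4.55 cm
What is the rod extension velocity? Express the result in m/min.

v ≈ 22.6 m/min

Cap-side area A_cap = π/4 × (11.3 cm)² = 100.3 cm^2
v = Q / A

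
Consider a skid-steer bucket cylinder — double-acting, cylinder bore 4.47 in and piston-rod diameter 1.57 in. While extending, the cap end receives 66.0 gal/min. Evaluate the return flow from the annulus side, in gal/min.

Q_out ≈ 57.9 gal/min

Cap-side area A_cap = π/4 × (4.47 in)² = 15.69 in^2
Rod-side annular area A_ann = π/4 × (4.47² − 1.57²) = 13.76 in^2
Piston speed v = Q_in/A_cap; rod-end outflow Q_out = v × A_ann = Q_in × A_ann/A_cap.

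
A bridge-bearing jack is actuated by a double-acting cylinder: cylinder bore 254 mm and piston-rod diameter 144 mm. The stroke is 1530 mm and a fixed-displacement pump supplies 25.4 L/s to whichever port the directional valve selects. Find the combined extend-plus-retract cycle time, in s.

Cap-side area A_cap = π/4 × (254 mm)² = 50670 mm^2
Rod-side annular area A_ann = π/4 × (254² − 144²) = 34380 mm^2
t_ext = A_cap·L/Q = 3.052 s
t_ret = A_ann·L/Q = 2.071 s
t_cycle = t_ext + t_ret

t ≈ 5.12 s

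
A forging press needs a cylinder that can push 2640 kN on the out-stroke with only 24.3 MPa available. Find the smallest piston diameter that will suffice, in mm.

D ≈ 372 mm

Extension force acts on the full piston face: F = P × (π/4)D².
D = √(4F / (πP)) = √(4 × 2640 kN / (π × 24.3 MPa))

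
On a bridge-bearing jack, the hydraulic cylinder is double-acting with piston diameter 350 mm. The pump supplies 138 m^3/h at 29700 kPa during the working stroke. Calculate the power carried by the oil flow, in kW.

W ≈ 1140 kW

Hydraulic power = P × Q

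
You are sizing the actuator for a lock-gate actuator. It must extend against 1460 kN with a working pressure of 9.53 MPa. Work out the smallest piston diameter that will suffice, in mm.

Extension force acts on the full piston face: F = P × (π/4)D².
D = √(4F / (πP)) = √(4 × 1460 kN / (π × 9.53 MPa))

D ≈ 442 mm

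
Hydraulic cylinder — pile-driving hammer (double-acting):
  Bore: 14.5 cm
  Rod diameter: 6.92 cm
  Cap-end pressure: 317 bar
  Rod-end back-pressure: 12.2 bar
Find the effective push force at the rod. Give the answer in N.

Cap-side area A_cap = π/4 × (14.5 cm)² = 165.1 cm^2
Rod-side annular area A_ann = π/4 × (14.5² − 6.92²) = 127.5 cm^2
Net thrust = P_cap·A_cap − P_rod·A_ann = 5.235e5 N − 15560 N

F ≈ 5.08e5 N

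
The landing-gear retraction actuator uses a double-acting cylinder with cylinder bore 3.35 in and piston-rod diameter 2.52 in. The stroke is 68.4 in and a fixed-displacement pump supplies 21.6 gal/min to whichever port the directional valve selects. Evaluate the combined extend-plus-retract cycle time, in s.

Cap-side area A_cap = π/4 × (3.35 in)² = 8.814 in^2
Rod-side annular area A_ann = π/4 × (3.35² − 2.52²) = 3.827 in^2
t_ext = A_cap·L/Q = 7.250 s
t_ret = A_ann·L/Q = 3.147 s
t_cycle = t_ext + t_ret

t ≈ 10.4 s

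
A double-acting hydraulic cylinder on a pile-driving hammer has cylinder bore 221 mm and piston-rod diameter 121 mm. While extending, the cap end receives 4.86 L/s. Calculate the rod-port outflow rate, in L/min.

Cap-side area A_cap = π/4 × (221 mm)² = 38360 mm^2
Rod-side annular area A_ann = π/4 × (221² − 121²) = 26860 mm^2
Piston speed v = Q_in/A_cap; rod-end outflow Q_out = v × A_ann = Q_in × A_ann/A_cap.

Q_out ≈ 204 L/min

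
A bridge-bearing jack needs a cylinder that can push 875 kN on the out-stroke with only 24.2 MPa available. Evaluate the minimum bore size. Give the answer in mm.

Extension force acts on the full piston face: F = P × (π/4)D².
D = √(4F / (πP)) = √(4 × 875 kN / (π × 24.2 MPa))

D ≈ 215 mm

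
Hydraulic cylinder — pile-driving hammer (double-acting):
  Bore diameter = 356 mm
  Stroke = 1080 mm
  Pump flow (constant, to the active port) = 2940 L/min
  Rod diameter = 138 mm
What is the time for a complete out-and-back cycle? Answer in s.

t ≈ 4.06 s

Cap-side area A_cap = π/4 × (356 mm)² = 99540 mm^2
Rod-side annular area A_ann = π/4 × (356² − 138²) = 84580 mm^2
t_ext = A_cap·L/Q = 2.194 s
t_ret = A_ann·L/Q = 1.864 s
t_cycle = t_ext + t_ret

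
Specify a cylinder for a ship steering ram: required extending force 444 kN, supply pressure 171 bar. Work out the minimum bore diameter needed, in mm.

Extension force acts on the full piston face: F = P × (π/4)D².
D = √(4F / (πP)) = √(4 × 444 kN / (π × 171 bar))

D ≈ 182 mm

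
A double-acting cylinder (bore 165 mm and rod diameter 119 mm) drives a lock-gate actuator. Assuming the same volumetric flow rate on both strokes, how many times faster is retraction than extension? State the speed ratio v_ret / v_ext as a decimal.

Cap-side area A_cap = π/4 × (165 mm)² = 21380 mm^2
Rod-side annular area A_ann = π/4 × (165² − 119²) = 10260 mm^2
For equal Q, v ∝ 1/A, so v_ret/v_ext = A_cap/A_ann.

v_ret/v_ext ≈ 2.08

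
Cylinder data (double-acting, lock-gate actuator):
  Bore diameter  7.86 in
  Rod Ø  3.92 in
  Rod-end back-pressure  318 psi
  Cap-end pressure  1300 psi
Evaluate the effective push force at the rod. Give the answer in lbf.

Cap-side area A_cap = π/4 × (7.86 in)² = 48.52 in^2
Rod-side annular area A_ann = π/4 × (7.86² − 3.92²) = 36.45 in^2
Net thrust = P_cap·A_cap − P_rod·A_ann = 63080 lbf − 11590 lbf

F ≈ 51500 lbf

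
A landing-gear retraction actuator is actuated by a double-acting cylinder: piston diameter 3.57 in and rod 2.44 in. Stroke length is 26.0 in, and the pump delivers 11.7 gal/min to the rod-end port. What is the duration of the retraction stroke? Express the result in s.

t ≈ 3.08 s

Rod-side annular area A_ann = π/4 × (3.57² − 2.44²) = 5.334 in^2
Swept volume V = A × L; t = V / Q = A·L / Q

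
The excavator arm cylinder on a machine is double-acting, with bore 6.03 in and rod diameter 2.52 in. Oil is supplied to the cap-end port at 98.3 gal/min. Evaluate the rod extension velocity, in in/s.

Cap-side area A_cap = π/4 × (6.03 in)² = 28.56 in^2
v = Q / A

v ≈ 13.3 in/s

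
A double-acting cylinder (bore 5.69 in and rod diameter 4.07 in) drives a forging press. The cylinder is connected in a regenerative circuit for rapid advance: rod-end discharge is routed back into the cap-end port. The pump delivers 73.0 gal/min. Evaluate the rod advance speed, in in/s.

v ≈ 21.6 in/s

In regeneration the rod-end outflow joins the pump flow into the cap end, so the net volume the pump must supply per unit advance equals the rod cross-section area.
Rod cross-section A_rod = π/4 × (4.07 in)² = 13.01 in^2
v = Q_pump / A_rod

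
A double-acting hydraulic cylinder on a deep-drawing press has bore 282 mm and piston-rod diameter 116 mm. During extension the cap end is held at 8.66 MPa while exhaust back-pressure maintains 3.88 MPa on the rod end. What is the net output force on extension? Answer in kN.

Cap-side area A_cap = π/4 × (282 mm)² = 62460 mm^2
Rod-side annular area A_ann = π/4 × (282² − 116²) = 51890 mm^2
Net thrust = P_cap·A_cap − P_rod·A_ann = 540.9 kN − 201.3 kN

F ≈ 340 kN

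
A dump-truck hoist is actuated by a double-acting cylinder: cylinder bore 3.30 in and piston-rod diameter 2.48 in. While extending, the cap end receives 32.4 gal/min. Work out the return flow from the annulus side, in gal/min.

Q_out ≈ 14.1 gal/min

Cap-side area A_cap = π/4 × (3.30 in)² = 8.553 in^2
Rod-side annular area A_ann = π/4 × (3.30² − 2.48²) = 3.722 in^2
Piston speed v = Q_in/A_cap; rod-end outflow Q_out = v × A_ann = Q_in × A_ann/A_cap.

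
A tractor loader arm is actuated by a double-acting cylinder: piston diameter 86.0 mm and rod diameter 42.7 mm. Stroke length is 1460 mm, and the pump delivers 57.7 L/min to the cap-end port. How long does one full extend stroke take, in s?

t ≈ 8.82 s

Cap-side area A_cap = π/4 × (86.0 mm)² = 5809 mm^2
Swept volume V = A × L; t = V / Q = A·L / Q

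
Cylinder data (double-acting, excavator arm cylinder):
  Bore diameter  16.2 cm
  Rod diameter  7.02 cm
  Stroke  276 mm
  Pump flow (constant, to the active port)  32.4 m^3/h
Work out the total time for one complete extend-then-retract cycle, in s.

Cap-side area A_cap = π/4 × (16.2 cm)² = 206.1 cm^2
Rod-side annular area A_ann = π/4 × (16.2² − 7.02²) = 167.4 cm^2
t_ext = A_cap·L/Q = 0.6321 s
t_ret = A_ann·L/Q = 0.5134 s
t_cycle = t_ext + t_ret

t ≈ 1.15 s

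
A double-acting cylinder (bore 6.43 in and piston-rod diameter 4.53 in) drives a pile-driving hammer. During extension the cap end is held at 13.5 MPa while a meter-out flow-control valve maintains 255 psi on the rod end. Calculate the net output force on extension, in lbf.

F ≈ 59400 lbf

Cap-side area A_cap = π/4 × (6.43 in)² = 32.47 in^2
Rod-side annular area A_ann = π/4 × (6.43² − 4.53²) = 16.36 in^2
Net thrust = P_cap·A_cap − P_rod·A_ann = 63580 lbf − 4171 lbf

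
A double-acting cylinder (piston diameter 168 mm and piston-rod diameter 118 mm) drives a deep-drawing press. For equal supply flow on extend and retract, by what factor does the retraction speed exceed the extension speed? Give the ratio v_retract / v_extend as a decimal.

v_ret/v_ext ≈ 1.97

Cap-side area A_cap = π/4 × (168 mm)² = 22170 mm^2
Rod-side annular area A_ann = π/4 × (168² − 118²) = 11230 mm^2
For equal Q, v ∝ 1/A, so v_ret/v_ext = A_cap/A_ann.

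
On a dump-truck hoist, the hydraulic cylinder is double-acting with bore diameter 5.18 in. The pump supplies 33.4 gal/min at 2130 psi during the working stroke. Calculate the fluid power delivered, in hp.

Hydraulic power = P × Q

W ≈ 41.5 hp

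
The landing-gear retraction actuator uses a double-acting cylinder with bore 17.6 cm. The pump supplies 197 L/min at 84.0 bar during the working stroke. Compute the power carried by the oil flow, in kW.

W ≈ 27.6 kW

Hydraulic power = P × Q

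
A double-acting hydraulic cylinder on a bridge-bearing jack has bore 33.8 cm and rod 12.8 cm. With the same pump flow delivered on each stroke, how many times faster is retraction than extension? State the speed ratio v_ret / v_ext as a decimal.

v_ret/v_ext ≈ 1.17

Cap-side area A_cap = π/4 × (33.8 cm)² = 897.3 cm^2
Rod-side annular area A_ann = π/4 × (33.8² − 12.8²) = 768.6 cm^2
For equal Q, v ∝ 1/A, so v_ret/v_ext = A_cap/A_ann.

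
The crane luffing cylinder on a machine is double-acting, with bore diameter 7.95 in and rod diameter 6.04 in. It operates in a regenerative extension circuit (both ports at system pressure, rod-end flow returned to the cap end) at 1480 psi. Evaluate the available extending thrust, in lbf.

F ≈ 42400 lbf

With equal pressure on both faces, forces on the annular region cancel; the net push is pressure × rod cross-section.
Rod cross-section A_rod = π/4 × (6.04 in)² = 28.65 in^2
F = P × A_rod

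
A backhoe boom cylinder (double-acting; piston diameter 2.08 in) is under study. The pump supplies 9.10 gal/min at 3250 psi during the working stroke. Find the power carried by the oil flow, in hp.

Hydraulic power = P × Q

W ≈ 17.3 hp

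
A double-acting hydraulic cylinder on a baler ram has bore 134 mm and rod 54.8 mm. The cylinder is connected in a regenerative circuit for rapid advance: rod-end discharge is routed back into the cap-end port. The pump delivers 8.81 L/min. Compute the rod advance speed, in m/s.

v ≈ 0.0623 m/s

In regeneration the rod-end outflow joins the pump flow into the cap end, so the net volume the pump must supply per unit advance equals the rod cross-section area.
Rod cross-section A_rod = π/4 × (54.8 mm)² = 2359 mm^2
v = Q_pump / A_rod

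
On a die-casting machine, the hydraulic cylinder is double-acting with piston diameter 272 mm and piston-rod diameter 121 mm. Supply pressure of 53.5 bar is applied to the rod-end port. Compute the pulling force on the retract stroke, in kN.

Rod-side annular area A_ann = π/4 × (272² − 121²) = 46610 mm^2
On retraction the pressure acts on the annular area (bore minus rod).
F = P × A_ann

F ≈ 249 kN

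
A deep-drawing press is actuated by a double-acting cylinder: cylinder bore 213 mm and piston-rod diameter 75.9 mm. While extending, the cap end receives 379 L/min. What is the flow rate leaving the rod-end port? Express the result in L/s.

Q_out ≈ 5.51 L/s

Cap-side area A_cap = π/4 × (213 mm)² = 35630 mm^2
Rod-side annular area A_ann = π/4 × (213² − 75.9²) = 31110 mm^2
Piston speed v = Q_in/A_cap; rod-end outflow Q_out = v × A_ann = Q_in × A_ann/A_cap.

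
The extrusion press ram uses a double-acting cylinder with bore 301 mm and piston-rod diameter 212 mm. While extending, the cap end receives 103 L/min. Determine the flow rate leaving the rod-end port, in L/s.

Cap-side area A_cap = π/4 × (301 mm)² = 71160 mm^2
Rod-side annular area A_ann = π/4 × (301² − 212²) = 35860 mm^2
Piston speed v = Q_in/A_cap; rod-end outflow Q_out = v × A_ann = Q_in × A_ann/A_cap.

Q_out ≈ 0.865 L/s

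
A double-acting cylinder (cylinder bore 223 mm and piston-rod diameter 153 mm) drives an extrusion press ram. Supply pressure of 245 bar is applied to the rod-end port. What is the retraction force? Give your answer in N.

F ≈ 5.06e5 N

Rod-side annular area A_ann = π/4 × (223² − 153²) = 20670 mm^2
On retraction the pressure acts on the annular area (bore minus rod).
F = P × A_ann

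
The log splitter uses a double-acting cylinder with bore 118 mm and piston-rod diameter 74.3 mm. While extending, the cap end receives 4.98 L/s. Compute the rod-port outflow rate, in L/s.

Cap-side area A_cap = π/4 × (118 mm)² = 10940 mm^2
Rod-side annular area A_ann = π/4 × (118² − 74.3²) = 6600 mm^2
Piston speed v = Q_in/A_cap; rod-end outflow Q_out = v × A_ann = Q_in × A_ann/A_cap.

Q_out ≈ 3.01 L/s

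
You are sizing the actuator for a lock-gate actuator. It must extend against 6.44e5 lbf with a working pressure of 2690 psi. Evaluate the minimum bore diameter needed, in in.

D ≈ 17.5 in

Extension force acts on the full piston face: F = P × (π/4)D².
D = √(4F / (πP)) = √(4 × 6.44e5 lbf / (π × 2690 psi))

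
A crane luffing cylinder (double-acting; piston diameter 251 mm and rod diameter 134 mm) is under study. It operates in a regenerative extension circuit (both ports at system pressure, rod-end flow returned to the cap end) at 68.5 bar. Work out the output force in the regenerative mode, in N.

With equal pressure on both faces, forces on the annular region cancel; the net push is pressure × rod cross-section.
Rod cross-section A_rod = π/4 × (134 mm)² = 14100 mm^2
F = P × A_rod

F ≈ 96600 N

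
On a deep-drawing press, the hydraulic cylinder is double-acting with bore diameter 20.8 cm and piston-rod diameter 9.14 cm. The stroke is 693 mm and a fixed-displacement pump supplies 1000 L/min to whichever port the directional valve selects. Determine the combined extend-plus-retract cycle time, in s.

t ≈ 2.55 s

Cap-side area A_cap = π/4 × (20.8 cm)² = 339.8 cm^2
Rod-side annular area A_ann = π/4 × (20.8² − 9.14²) = 274.2 cm^2
t_ext = A_cap·L/Q = 1.413 s
t_ret = A_ann·L/Q = 1.140 s
t_cycle = t_ext + t_ret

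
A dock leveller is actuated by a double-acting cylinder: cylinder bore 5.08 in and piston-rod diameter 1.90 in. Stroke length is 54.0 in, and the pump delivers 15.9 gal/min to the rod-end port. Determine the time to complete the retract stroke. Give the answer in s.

Rod-side annular area A_ann = π/4 × (5.08² − 1.90²) = 17.43 in^2
Swept volume V = A × L; t = V / Q = A·L / Q

t ≈ 15.4 s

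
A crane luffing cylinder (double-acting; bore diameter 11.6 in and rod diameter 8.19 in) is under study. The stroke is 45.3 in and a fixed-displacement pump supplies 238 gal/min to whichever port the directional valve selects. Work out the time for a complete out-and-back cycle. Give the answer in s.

Cap-side area A_cap = π/4 × (11.6 in)² = 105.7 in^2
Rod-side annular area A_ann = π/4 × (11.6² − 8.19²) = 53.00 in^2
t_ext = A_cap·L/Q = 5.225 s
t_ret = A_ann·L/Q = 2.620 s
t_cycle = t_ext + t_ret

t ≈ 7.85 s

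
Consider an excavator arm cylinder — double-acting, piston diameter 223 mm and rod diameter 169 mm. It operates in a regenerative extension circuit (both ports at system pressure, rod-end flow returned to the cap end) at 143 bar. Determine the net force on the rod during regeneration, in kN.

F ≈ 321 kN

With equal pressure on both faces, forces on the annular region cancel; the net push is pressure × rod cross-section.
Rod cross-section A_rod = π/4 × (169 mm)² = 22430 mm^2
F = P × A_rod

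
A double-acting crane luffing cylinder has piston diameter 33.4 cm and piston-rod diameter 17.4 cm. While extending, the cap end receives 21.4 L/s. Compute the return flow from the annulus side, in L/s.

Cap-side area A_cap = π/4 × (33.4 cm)² = 876.2 cm^2
Rod-side annular area A_ann = π/4 × (33.4² − 17.4²) = 638.4 cm^2
Piston speed v = Q_in/A_cap; rod-end outflow Q_out = v × A_ann = Q_in × A_ann/A_cap.

Q_out ≈ 15.6 L/s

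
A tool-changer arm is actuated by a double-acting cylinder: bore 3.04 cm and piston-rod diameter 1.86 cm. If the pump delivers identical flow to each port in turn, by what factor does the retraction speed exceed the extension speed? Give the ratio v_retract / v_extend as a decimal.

v_ret/v_ext ≈ 1.60

Cap-side area A_cap = π/4 × (3.04 cm)² = 7.258 cm^2
Rod-side annular area A_ann = π/4 × (3.04² − 1.86²) = 4.541 cm^2
For equal Q, v ∝ 1/A, so v_ret/v_ext = A_cap/A_ann.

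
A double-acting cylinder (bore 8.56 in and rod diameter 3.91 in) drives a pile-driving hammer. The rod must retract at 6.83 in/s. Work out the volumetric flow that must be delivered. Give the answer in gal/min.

Rod-side annular area A_ann = π/4 × (8.56² − 3.91²) = 45.54 in^2
Q = A × v

Q ≈ 80.8 gal/min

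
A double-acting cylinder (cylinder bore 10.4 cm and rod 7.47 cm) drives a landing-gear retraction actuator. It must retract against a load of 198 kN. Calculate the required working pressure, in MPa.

Rod-side annular area A_ann = π/4 × (10.4² − 7.47²) = 41.12 cm^2
Retraction: pressure acts on the annular area.
P = F / A = 198 kN / A

P ≈ 48.1 MPa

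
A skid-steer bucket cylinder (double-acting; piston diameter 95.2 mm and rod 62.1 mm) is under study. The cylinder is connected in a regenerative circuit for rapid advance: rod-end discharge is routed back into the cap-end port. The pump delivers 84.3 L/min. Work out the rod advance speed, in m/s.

In regeneration the rod-end outflow joins the pump flow into the cap end, so the net volume the pump must supply per unit advance equals the rod cross-section area.
Rod cross-section A_rod = π/4 × (62.1 mm)² = 3029 mm^2
v = Q_pump / A_rod

v ≈ 0.464 m/s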